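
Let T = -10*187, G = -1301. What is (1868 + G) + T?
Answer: -1303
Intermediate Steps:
T = -1870
(1868 + G) + T = (1868 - 1301) - 1870 = 567 - 1870 = -1303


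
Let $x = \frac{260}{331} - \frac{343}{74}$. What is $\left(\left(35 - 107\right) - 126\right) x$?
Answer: $\frac{9335007}{12247} \approx 762.23$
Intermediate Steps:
$x = - \frac{94293}{24494}$ ($x = 260 \cdot \frac{1}{331} - \frac{343}{74} = \frac{260}{331} - \frac{343}{74} = - \frac{94293}{24494} \approx -3.8496$)
$\left(\left(35 - 107\right) - 126\right) x = \left(\left(35 - 107\right) - 126\right) \left(- \frac{94293}{24494}\right) = \left(-72 - 126\right) \left(- \frac{94293}{24494}\right) = \left(-198\right) \left(- \frac{94293}{24494}\right) = \frac{9335007}{12247}$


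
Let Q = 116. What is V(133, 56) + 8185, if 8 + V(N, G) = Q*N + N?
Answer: 23738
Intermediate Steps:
V(N, G) = -8 + 117*N (V(N, G) = -8 + (116*N + N) = -8 + 117*N)
V(133, 56) + 8185 = (-8 + 117*133) + 8185 = (-8 + 15561) + 8185 = 15553 + 8185 = 23738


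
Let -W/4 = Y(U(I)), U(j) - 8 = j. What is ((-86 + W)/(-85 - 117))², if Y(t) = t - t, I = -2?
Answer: 1849/10201 ≈ 0.18126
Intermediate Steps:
U(j) = 8 + j
Y(t) = 0
W = 0 (W = -4*0 = 0)
((-86 + W)/(-85 - 117))² = ((-86 + 0)/(-85 - 117))² = (-86/(-202))² = (-86*(-1/202))² = (43/101)² = 1849/10201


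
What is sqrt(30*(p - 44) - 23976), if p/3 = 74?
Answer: 2*I*sqrt(4659) ≈ 136.51*I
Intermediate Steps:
p = 222 (p = 3*74 = 222)
sqrt(30*(p - 44) - 23976) = sqrt(30*(222 - 44) - 23976) = sqrt(30*178 - 23976) = sqrt(5340 - 23976) = sqrt(-18636) = 2*I*sqrt(4659)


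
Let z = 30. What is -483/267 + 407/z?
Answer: 31393/2670 ≈ 11.758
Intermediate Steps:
-483/267 + 407/z = -483/267 + 407/30 = -483*1/267 + 407*(1/30) = -161/89 + 407/30 = 31393/2670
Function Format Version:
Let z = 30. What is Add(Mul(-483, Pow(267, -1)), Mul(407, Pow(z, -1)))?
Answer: Rational(31393, 2670) ≈ 11.758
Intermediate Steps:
Add(Mul(-483, Pow(267, -1)), Mul(407, Pow(z, -1))) = Add(Mul(-483, Pow(267, -1)), Mul(407, Pow(30, -1))) = Add(Mul(-483, Rational(1, 267)), Mul(407, Rational(1, 30))) = Add(Rational(-161, 89), Rational(407, 30)) = Rational(31393, 2670)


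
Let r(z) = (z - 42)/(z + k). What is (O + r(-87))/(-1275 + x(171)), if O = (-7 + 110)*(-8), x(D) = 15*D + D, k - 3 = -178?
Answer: -215759/382782 ≈ -0.56366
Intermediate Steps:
k = -175 (k = 3 - 178 = -175)
x(D) = 16*D
O = -824 (O = 103*(-8) = -824)
r(z) = (-42 + z)/(-175 + z) (r(z) = (z - 42)/(z - 175) = (-42 + z)/(-175 + z))
(O + r(-87))/(-1275 + x(171)) = (-824 + (-42 - 87)/(-175 - 87))/(-1275 + 16*171) = (-824 - 129/(-262))/(-1275 + 2736) = (-824 - 1/262*(-129))/1461 = (-824 + 129/262)*(1/1461) = -215759/262*1/1461 = -215759/382782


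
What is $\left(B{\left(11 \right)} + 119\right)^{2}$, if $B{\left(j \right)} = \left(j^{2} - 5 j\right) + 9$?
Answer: $37636$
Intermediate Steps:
$B{\left(j \right)} = 9 + j^{2} - 5 j$
$\left(B{\left(11 \right)} + 119\right)^{2} = \left(\left(9 + 11^{2} - 55\right) + 119\right)^{2} = \left(\left(9 + 121 - 55\right) + 119\right)^{2} = \left(75 + 119\right)^{2} = 194^{2} = 37636$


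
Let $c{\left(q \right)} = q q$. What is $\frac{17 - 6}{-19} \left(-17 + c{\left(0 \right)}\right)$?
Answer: $\frac{187}{19} \approx 9.8421$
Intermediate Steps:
$c{\left(q \right)} = q^{2}$
$\frac{17 - 6}{-19} \left(-17 + c{\left(0 \right)}\right) = \frac{17 - 6}{-19} \left(-17 + 0^{2}\right) = 11 \left(- \frac{1}{19}\right) \left(-17 + 0\right) = \left(- \frac{11}{19}\right) \left(-17\right) = \frac{187}{19}$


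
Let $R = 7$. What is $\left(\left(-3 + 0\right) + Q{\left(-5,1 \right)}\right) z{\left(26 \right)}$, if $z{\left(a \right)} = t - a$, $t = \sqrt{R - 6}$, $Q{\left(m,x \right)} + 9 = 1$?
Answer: $275$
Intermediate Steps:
$Q{\left(m,x \right)} = -8$ ($Q{\left(m,x \right)} = -9 + 1 = -8$)
$t = 1$ ($t = \sqrt{7 - 6} = \sqrt{1} = 1$)
$z{\left(a \right)} = 1 - a$
$\left(\left(-3 + 0\right) + Q{\left(-5,1 \right)}\right) z{\left(26 \right)} = \left(\left(-3 + 0\right) - 8\right) \left(1 - 26\right) = \left(-3 - 8\right) \left(1 - 26\right) = \left(-11\right) \left(-25\right) = 275$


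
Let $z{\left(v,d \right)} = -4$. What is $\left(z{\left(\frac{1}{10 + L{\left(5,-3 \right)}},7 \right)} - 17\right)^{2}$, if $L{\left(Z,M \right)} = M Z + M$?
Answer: $441$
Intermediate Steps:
$L{\left(Z,M \right)} = M + M Z$
$\left(z{\left(\frac{1}{10 + L{\left(5,-3 \right)}},7 \right)} - 17\right)^{2} = \left(-4 - 17\right)^{2} = \left(-21\right)^{2} = 441$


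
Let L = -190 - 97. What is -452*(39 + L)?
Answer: 112096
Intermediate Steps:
L = -287
-452*(39 + L) = -452*(39 - 287) = -452*(-248) = 112096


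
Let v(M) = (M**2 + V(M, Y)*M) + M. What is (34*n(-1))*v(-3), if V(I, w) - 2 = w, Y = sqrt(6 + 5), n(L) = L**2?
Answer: -102*sqrt(11) ≈ -338.30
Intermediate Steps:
Y = sqrt(11) ≈ 3.3166
V(I, w) = 2 + w
v(M) = M + M**2 + M*(2 + sqrt(11)) (v(M) = (M**2 + (2 + sqrt(11))*M) + M = (M**2 + M*(2 + sqrt(11))) + M = M + M**2 + M*(2 + sqrt(11)))
(34*n(-1))*v(-3) = (34*(-1)**2)*(-3*(3 - 3 + sqrt(11))) = (34*1)*(-3*sqrt(11)) = 34*(-3*sqrt(11)) = -102*sqrt(11)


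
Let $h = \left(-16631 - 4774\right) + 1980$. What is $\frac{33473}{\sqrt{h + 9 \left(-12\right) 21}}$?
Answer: $- \frac{33473 i \sqrt{21693}}{21693} \approx - 227.27 i$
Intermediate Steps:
$h = -19425$ ($h = -21405 + 1980 = -19425$)
$\frac{33473}{\sqrt{h + 9 \left(-12\right) 21}} = \frac{33473}{\sqrt{-19425 + 9 \left(-12\right) 21}} = \frac{33473}{\sqrt{-19425 - 2268}} = \frac{33473}{\sqrt{-21693}} = \frac{33473}{i \sqrt{21693}} = 33473 \left(- \frac{i \sqrt{21693}}{21693}\right) = - \frac{33473 i \sqrt{21693}}{21693}$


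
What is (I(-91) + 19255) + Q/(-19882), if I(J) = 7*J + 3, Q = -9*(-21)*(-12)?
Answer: 185112495/9941 ≈ 18621.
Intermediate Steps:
Q = -2268 (Q = 189*(-12) = -2268)
I(J) = 3 + 7*J
(I(-91) + 19255) + Q/(-19882) = ((3 + 7*(-91)) + 19255) - 2268/(-19882) = ((3 - 637) + 19255) - 2268*(-1/19882) = (-634 + 19255) + 1134/9941 = 18621 + 1134/9941 = 185112495/9941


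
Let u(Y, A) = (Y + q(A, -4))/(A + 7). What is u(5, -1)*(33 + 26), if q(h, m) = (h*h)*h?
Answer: 118/3 ≈ 39.333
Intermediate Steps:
q(h, m) = h³ (q(h, m) = h²*h = h³)
u(Y, A) = (Y + A³)/(7 + A) (u(Y, A) = (Y + A³)/(A + 7) = (Y + A³)/(7 + A))
u(5, -1)*(33 + 26) = ((5 + (-1)³)/(7 - 1))*(33 + 26) = ((5 - 1)/6)*59 = ((⅙)*4)*59 = (⅔)*59 = 118/3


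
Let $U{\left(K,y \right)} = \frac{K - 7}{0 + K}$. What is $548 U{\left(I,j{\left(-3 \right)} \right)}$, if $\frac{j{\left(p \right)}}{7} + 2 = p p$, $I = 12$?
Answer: $\frac{685}{3} \approx 228.33$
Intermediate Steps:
$j{\left(p \right)} = -14 + 7 p^{2}$ ($j{\left(p \right)} = -14 + 7 p p = -14 + 7 p^{2}$)
$U{\left(K,y \right)} = \frac{-7 + K}{K}$
$548 U{\left(I,j{\left(-3 \right)} \right)} = 548 \frac{-7 + 12}{12} = 548 \cdot \frac{1}{12} \cdot 5 = 548 \cdot \frac{5}{12} = \frac{685}{3}$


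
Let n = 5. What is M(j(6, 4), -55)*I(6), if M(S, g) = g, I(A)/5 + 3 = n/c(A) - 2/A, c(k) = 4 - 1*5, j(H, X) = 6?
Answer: 6875/3 ≈ 2291.7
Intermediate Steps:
c(k) = -1 (c(k) = 4 - 5 = -1)
I(A) = -40 - 10/A (I(A) = -15 + 5*(5/(-1) - 2/A) = -15 + 5*(5*(-1) - 2/A) = -15 + 5*(-5 - 2/A) = -15 + (-25 - 10/A) = -40 - 10/A)
M(j(6, 4), -55)*I(6) = -55*(-40 - 10/6) = -55*(-40 - 10*⅙) = -55*(-40 - 5/3) = -55*(-125/3) = 6875/3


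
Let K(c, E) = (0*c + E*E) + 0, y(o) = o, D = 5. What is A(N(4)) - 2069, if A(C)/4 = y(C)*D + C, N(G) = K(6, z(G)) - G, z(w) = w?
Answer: -1781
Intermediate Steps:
K(c, E) = E**2 (K(c, E) = (0 + E**2) + 0 = E**2 + 0 = E**2)
N(G) = G**2 - G
A(C) = 24*C (A(C) = 4*(C*5 + C) = 4*(5*C + C) = 4*(6*C) = 24*C)
A(N(4)) - 2069 = 24*(4*(-1 + 4)) - 2069 = 24*(4*3) - 2069 = 24*12 - 2069 = 288 - 2069 = -1781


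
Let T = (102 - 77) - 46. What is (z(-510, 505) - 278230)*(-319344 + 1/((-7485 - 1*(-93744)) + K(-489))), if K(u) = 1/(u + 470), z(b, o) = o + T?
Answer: 72683249148984453/819460 ≈ 8.8697e+10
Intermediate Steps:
T = -21 (T = 25 - 46 = -21)
z(b, o) = -21 + o (z(b, o) = o - 21 = -21 + o)
K(u) = 1/(470 + u)
(z(-510, 505) - 278230)*(-319344 + 1/((-7485 - 1*(-93744)) + K(-489))) = ((-21 + 505) - 278230)*(-319344 + 1/((-7485 - 1*(-93744)) + 1/(470 - 489))) = (484 - 278230)*(-319344 + 1/((-7485 + 93744) + 1/(-19))) = -277746*(-319344 + 1/(86259 - 1/19)) = -277746*(-319344 + 1/(1638920/19)) = -277746*(-319344 + 19/1638920) = -277746*(-523379268461/1638920) = 72683249148984453/819460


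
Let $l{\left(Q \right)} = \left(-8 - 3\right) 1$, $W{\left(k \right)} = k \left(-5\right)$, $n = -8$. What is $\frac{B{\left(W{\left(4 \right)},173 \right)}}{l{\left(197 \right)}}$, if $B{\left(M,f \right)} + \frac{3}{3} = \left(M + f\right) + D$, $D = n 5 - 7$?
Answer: $- \frac{105}{11} \approx -9.5455$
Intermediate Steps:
$D = -47$ ($D = \left(-8\right) 5 - 7 = -40 - 7 = -47$)
$W{\left(k \right)} = - 5 k$
$B{\left(M,f \right)} = -48 + M + f$ ($B{\left(M,f \right)} = -1 - \left(47 - M - f\right) = -1 + \left(-47 + M + f\right) = -48 + M + f$)
$l{\left(Q \right)} = -11$ ($l{\left(Q \right)} = \left(-11\right) 1 = -11$)
$\frac{B{\left(W{\left(4 \right)},173 \right)}}{l{\left(197 \right)}} = \frac{-48 - 20 + 173}{-11} = \left(-48 - 20 + 173\right) \left(- \frac{1}{11}\right) = 105 \left(- \frac{1}{11}\right) = - \frac{105}{11}$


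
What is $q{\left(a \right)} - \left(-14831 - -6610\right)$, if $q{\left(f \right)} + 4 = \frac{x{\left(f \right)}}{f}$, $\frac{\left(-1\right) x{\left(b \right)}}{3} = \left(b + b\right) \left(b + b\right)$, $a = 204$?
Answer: $5769$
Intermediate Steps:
$x{\left(b \right)} = - 12 b^{2}$ ($x{\left(b \right)} = - 3 \left(b + b\right) \left(b + b\right) = - 3 \cdot 2 b 2 b = - 3 \cdot 4 b^{2} = - 12 b^{2}$)
$q{\left(f \right)} = -4 - 12 f$ ($q{\left(f \right)} = -4 + \frac{\left(-12\right) f^{2}}{f} = -4 - 12 f$)
$q{\left(a \right)} - \left(-14831 - -6610\right) = \left(-4 - 2448\right) - \left(-14831 - -6610\right) = \left(-4 - 2448\right) - \left(-14831 + 6610\right) = -2452 - -8221 = -2452 + 8221 = 5769$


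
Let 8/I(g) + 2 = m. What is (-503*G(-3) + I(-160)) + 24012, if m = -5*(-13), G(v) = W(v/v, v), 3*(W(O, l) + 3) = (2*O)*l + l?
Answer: 1702898/63 ≈ 27030.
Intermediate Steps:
W(O, l) = -3 + l/3 + 2*O*l/3 (W(O, l) = -3 + ((2*O)*l + l)/3 = -3 + (2*O*l + l)/3 = -3 + (l + 2*O*l)/3 = -3 + (l/3 + 2*O*l/3) = -3 + l/3 + 2*O*l/3)
G(v) = -3 + v (G(v) = -3 + v/3 + 2*(v/v)*v/3 = -3 + v/3 + (⅔)*1*v = -3 + v/3 + 2*v/3 = -3 + v)
m = 65
I(g) = 8/63 (I(g) = 8/(-2 + 65) = 8/63)
(-503*G(-3) + I(-160)) + 24012 = (-503*(-3 - 3) + 8/63) + 24012 = (-503*(-6) + 8/63) + 24012 = (3018 + 8/63) + 24012 = 190142/63 + 24012 = 1702898/63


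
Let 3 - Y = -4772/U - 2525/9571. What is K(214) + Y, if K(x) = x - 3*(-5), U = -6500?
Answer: 3600951922/15552875 ≈ 231.53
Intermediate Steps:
K(x) = 15 + x (K(x) = x + 15 = 15 + x)
Y = 39343547/15552875 (Y = 3 - (-4772/(-6500) - 2525/9571) = 3 - (-4772*(-1/6500) - 2525*1/9571) = 3 - (1193/1625 - 2525/9571) = 3 - 1*7315078/15552875 = 3 - 7315078/15552875 = 39343547/15552875 ≈ 2.5297)
K(214) + Y = (15 + 214) + 39343547/15552875 = 229 + 39343547/15552875 = 3600951922/15552875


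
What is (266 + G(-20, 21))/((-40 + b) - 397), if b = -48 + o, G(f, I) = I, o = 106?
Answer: -287/379 ≈ -0.75726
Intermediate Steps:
b = 58 (b = -48 + 106 = 58)
(266 + G(-20, 21))/((-40 + b) - 397) = (266 + 21)/((-40 + 58) - 397) = 287/(18 - 397) = 287/(-379) = 287*(-1/379) = -287/379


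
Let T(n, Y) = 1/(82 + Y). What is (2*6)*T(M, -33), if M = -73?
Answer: 12/49 ≈ 0.24490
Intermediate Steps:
(2*6)*T(M, -33) = (2*6)/(82 - 33) = 12/49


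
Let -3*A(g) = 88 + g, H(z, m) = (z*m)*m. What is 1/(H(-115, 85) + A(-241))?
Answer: -1/830824 ≈ -1.2036e-6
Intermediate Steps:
H(z, m) = z*m² (H(z, m) = (m*z)*m = z*m²)
A(g) = -88/3 - g/3 (A(g) = -(88 + g)/3 = -88/3 - g/3)
1/(H(-115, 85) + A(-241)) = 1/(-115*85² + (-88/3 - ⅓*(-241))) = 1/(-115*7225 + (-88/3 + 241/3)) = 1/(-830875 + 51) = 1/(-830824) = -1/830824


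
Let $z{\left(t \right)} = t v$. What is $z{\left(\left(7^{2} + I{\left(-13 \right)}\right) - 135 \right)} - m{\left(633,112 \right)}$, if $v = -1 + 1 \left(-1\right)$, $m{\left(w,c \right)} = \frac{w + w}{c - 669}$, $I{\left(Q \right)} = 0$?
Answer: $\frac{97070}{557} \approx 174.27$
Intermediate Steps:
$m{\left(w,c \right)} = \frac{2 w}{-669 + c}$
$v = -2$ ($v = -1 - 1 = -2$)
$z{\left(t \right)} = - 2 t$ ($z{\left(t \right)} = t \left(-2\right) = - 2 t$)
$z{\left(\left(7^{2} + I{\left(-13 \right)}\right) - 135 \right)} - m{\left(633,112 \right)} = - 2 \left(\left(7^{2} + 0\right) - 135\right) - 2 \cdot 633 \frac{1}{-669 + 112} = - 2 \left(\left(49 + 0\right) - 135\right) - 2 \cdot 633 \frac{1}{-557} = - 2 \left(49 - 135\right) - 2 \cdot 633 \left(- \frac{1}{557}\right) = \left(-2\right) \left(-86\right) - - \frac{1266}{557} = 172 + \frac{1266}{557} = \frac{97070}{557}$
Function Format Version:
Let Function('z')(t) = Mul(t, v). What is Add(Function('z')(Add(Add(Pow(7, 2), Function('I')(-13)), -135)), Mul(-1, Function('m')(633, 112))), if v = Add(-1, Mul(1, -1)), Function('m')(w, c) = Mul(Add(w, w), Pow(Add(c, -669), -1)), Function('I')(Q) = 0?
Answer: Rational(97070, 557) ≈ 174.27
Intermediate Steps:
Function('m')(w, c) = Mul(2, w, Pow(Add(-669, c), -1)) (Function('m')(w, c) = Mul(Mul(2, w), Pow(Add(-669, c), -1)) = Mul(2, w, Pow(Add(-669, c), -1)))
v = -2 (v = Add(-1, -1) = -2)
Function('z')(t) = Mul(-2, t) (Function('z')(t) = Mul(t, -2) = Mul(-2, t))
Add(Function('z')(Add(Add(Pow(7, 2), Function('I')(-13)), -135)), Mul(-1, Function('m')(633, 112))) = Add(Mul(-2, Add(Add(Pow(7, 2), 0), -135)), Mul(-1, Mul(2, 633, Pow(Add(-669, 112), -1)))) = Add(Mul(-2, Add(Add(49, 0), -135)), Mul(-1, Mul(2, 633, Pow(-557, -1)))) = Add(Mul(-2, Add(49, -135)), Mul(-1, Mul(2, 633, Rational(-1, 557)))) = Add(Mul(-2, -86), Mul(-1, Rational(-1266, 557))) = Add(172, Rational(1266, 557)) = Rational(97070, 557)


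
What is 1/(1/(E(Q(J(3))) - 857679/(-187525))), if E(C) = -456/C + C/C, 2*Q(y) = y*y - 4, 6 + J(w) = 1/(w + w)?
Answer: -5026955276/202714525 ≈ -24.798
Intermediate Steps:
J(w) = -6 + 1/(2*w) (J(w) = -6 + 1/(w + w) = -6 + 1/(2*w))
Q(y) = -2 + y²/2 (Q(y) = (y*y - 4)/2 = (y² - 4)/2 = (-4 + y²)/2 = -2 + y²/2)
E(C) = 1 - 456/C (E(C) = -456/C + 1 = 1 - 456/C)
1/(1/(E(Q(J(3))) - 857679/(-187525))) = 1/(1/((-456 + (-2 + (-6 + (½)/3)²/2))/(-2 + (-6 + (½)/3)²/2) - 857679/(-187525))) = 1/(1/((-456 + (-2 + (-6 + (½)*(⅓))²/2))/(-2 + (-6 + (½)*(⅓))²/2) - 857679*(-1/187525))) = 1/(1/((-456 + (-2 + (-6 + ⅙)²/2))/(-2 + (-6 + ⅙)²/2) + 857679/187525)) = 1/(1/((-456 + (-2 + (-35/6)²/2))/(-2 + (-35/6)²/2) + 857679/187525)) = 1/(1/((-456 + (-2 + (½)*(1225/36)))/(-2 + (½)*(1225/36)) + 857679/187525)) = 1/(1/((-456 + (-2 + 1225/72))/(-2 + 1225/72) + 857679/187525)) = 1/(1/((-456 + 1081/72)/(1081/72) + 857679/187525)) = 1/(1/((72/1081)*(-31751/72) + 857679/187525)) = 1/(1/(-31751/1081 + 857679/187525)) = 1/(1/(-5026955276/202714525)) = 1/(-202714525/5026955276) = -5026955276/202714525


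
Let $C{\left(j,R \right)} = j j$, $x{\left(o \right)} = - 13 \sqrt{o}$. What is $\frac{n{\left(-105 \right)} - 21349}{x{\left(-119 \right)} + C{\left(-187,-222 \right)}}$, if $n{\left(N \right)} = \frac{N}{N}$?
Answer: $- \frac{3659403}{5994368} - \frac{23127 i \sqrt{119}}{101904256} \approx -0.61047 - 0.0024757 i$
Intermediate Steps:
$C{\left(j,R \right)} = j^{2}$
$n{\left(N \right)} = 1$
$\frac{n{\left(-105 \right)} - 21349}{x{\left(-119 \right)} + C{\left(-187,-222 \right)}} = \frac{1 - 21349}{- 13 \sqrt{-119} + \left(-187\right)^{2}} = - \frac{21348}{- 13 i \sqrt{119} + 34969} = - \frac{21348}{34969 - 13 i \sqrt{119}}$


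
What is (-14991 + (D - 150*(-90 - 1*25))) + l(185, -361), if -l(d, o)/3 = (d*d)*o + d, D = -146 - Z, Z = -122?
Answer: 37067355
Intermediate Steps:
D = -24 (D = -146 - 1*(-122) = -146 + 122 = -24)
l(d, o) = -3*d - 3*o*d² (l(d, o) = -3*((d*d)*o + d) = -3*(d²*o + d) = -3*(o*d² + d) = -3*(d + o*d²) = -3*d - 3*o*d²)
(-14991 + (D - 150*(-90 - 1*25))) + l(185, -361) = (-14991 + (-24 - 150*(-90 - 1*25))) - 3*185*(1 + 185*(-361)) = (-14991 + (-24 - 150*(-90 - 25))) - 3*185*(1 - 66785) = (-14991 + (-24 - 150*(-115))) - 3*185*(-66784) = (-14991 + (-24 + 17250)) + 37065120 = (-14991 + 17226) + 37065120 = 2235 + 37065120 = 37067355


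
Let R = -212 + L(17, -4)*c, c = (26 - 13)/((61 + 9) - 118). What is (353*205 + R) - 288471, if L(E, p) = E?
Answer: -10383485/48 ≈ -2.1632e+5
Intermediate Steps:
c = -13/48 (c = 13/(70 - 118) = 13/(-48) = 13*(-1/48) = -13/48 ≈ -0.27083)
R = -10397/48 (R = -212 + 17*(-13/48) = -212 - 221/48 = -10397/48 ≈ -216.60)
(353*205 + R) - 288471 = (353*205 - 10397/48) - 288471 = (72365 - 10397/48) - 288471 = 3463123/48 - 288471 = -10383485/48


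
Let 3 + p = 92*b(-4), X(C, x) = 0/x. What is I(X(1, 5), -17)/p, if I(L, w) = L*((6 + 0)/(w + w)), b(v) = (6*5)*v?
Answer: 0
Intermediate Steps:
X(C, x) = 0
b(v) = 30*v
I(L, w) = 3*L/w (I(L, w) = L*(6/((2*w))) = L*(6*(1/(2*w))) = L*(3/w) = 3*L/w)
p = -11043 (p = -3 + 92*(30*(-4)) = -3 + 92*(-120) = -3 - 11040 = -11043)
I(X(1, 5), -17)/p = (3*0/(-17))/(-11043) = (3*0*(-1/17))*(-1/11043) = 0*(-1/11043) = 0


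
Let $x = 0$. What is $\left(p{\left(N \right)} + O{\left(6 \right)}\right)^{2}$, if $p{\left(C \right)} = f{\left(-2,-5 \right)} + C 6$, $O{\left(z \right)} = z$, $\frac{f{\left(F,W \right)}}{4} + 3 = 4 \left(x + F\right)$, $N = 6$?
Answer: $4$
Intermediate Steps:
$f{\left(F,W \right)} = -12 + 16 F$ ($f{\left(F,W \right)} = -12 + 4 \cdot 4 \left(0 + F\right) = -12 + 4 \cdot 4 F = -12 + 16 F$)
$p{\left(C \right)} = -44 + 6 C$ ($p{\left(C \right)} = \left(-12 + 16 \left(-2\right)\right) + C 6 = \left(-12 - 32\right) + 6 C = -44 + 6 C$)
$\left(p{\left(N \right)} + O{\left(6 \right)}\right)^{2} = \left(\left(-44 + 6 \cdot 6\right) + 6\right)^{2} = \left(\left(-44 + 36\right) + 6\right)^{2} = \left(-8 + 6\right)^{2} = \left(-2\right)^{2} = 4$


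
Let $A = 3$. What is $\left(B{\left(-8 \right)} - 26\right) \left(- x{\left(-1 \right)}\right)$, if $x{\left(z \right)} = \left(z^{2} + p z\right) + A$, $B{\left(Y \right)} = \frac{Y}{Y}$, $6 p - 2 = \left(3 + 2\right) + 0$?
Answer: $\frac{425}{6} \approx 70.833$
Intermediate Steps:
$p = \frac{7}{6}$ ($p = \frac{1}{3} + \frac{\left(3 + 2\right) + 0}{6} = \frac{1}{3} + \frac{5 + 0}{6} = \frac{1}{3} + \frac{1}{6} \cdot 5 = \frac{1}{3} + \frac{5}{6} = \frac{7}{6} \approx 1.1667$)
$B{\left(Y \right)} = 1$
$x{\left(z \right)} = 3 + z^{2} + \frac{7 z}{6}$ ($x{\left(z \right)} = \left(z^{2} + \frac{7 z}{6}\right) + 3 = 3 + z^{2} + \frac{7 z}{6}$)
$\left(B{\left(-8 \right)} - 26\right) \left(- x{\left(-1 \right)}\right) = \left(1 - 26\right) \left(- (3 + \left(-1\right)^{2} + \frac{7}{6} \left(-1\right))\right) = - 25 \left(- (3 + 1 - \frac{7}{6})\right) = - 25 \left(\left(-1\right) \frac{17}{6}\right) = \left(-25\right) \left(- \frac{17}{6}\right) = \frac{425}{6}$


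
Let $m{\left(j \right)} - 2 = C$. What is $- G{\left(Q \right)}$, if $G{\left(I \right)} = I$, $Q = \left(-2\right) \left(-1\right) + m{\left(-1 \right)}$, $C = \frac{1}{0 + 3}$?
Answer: $- \frac{13}{3} \approx -4.3333$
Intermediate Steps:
$C = \frac{1}{3} \approx 0.33333$
$m{\left(j \right)} = \frac{7}{3}$ ($m{\left(j \right)} = 2 + \frac{1}{3} = \frac{7}{3}$)
$Q = \frac{13}{3}$ ($Q = \left(-2\right) \left(-1\right) + \frac{7}{3} = 2 + \frac{7}{3} = \frac{13}{3} \approx 4.3333$)
$- G{\left(Q \right)} = \left(-1\right) \frac{13}{3} = - \frac{13}{3}$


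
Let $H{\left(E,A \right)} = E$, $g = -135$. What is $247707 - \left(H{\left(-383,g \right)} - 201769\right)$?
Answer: $449859$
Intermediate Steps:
$247707 - \left(H{\left(-383,g \right)} - 201769\right) = 247707 - \left(-383 - 201769\right) = 247707 - -202152 = 247707 + 202152 = 449859$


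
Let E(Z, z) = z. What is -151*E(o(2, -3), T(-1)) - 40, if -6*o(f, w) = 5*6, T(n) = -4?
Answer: 564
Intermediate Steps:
o(f, w) = -5 (o(f, w) = -5*6/6 = -⅙*30 = -5)
-151*E(o(2, -3), T(-1)) - 40 = -151*(-4) - 40 = 604 - 40 = 564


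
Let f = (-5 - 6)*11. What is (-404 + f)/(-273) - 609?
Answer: -7892/13 ≈ -607.08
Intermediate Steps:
f = -121 (f = -11*11 = -121)
(-404 + f)/(-273) - 609 = (-404 - 121)/(-273) - 609 = -1/273*(-525) - 609 = 25/13 - 609 = -7892/13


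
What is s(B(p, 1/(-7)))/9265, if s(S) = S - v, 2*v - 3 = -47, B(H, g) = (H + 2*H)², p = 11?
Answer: 1111/9265 ≈ 0.11991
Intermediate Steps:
B(H, g) = 9*H² (B(H, g) = (3*H)² = 9*H²)
v = -22 (v = 3/2 + (½)*(-47) = 3/2 - 47/2 = -22)
s(S) = 22 + S (s(S) = S - 1*(-22) = S + 22 = 22 + S)
s(B(p, 1/(-7)))/9265 = (22 + 9*11²)/9265 = (22 + 9*121)*(1/9265) = (22 + 1089)*(1/9265) = 1111*(1/9265) = 1111/9265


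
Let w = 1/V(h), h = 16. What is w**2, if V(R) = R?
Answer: 1/256 ≈ 0.0039063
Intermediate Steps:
w = 1/16 ≈ 0.062500
w**2 = (1/16)**2 = 1/256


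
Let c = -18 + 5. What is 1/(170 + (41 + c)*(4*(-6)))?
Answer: -1/502 ≈ -0.0019920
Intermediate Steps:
c = -13
1/(170 + (41 + c)*(4*(-6))) = 1/(170 + (41 - 13)*(4*(-6))) = 1/(170 + 28*(-24)) = 1/(170 - 672) = 1/(-502) = -1/502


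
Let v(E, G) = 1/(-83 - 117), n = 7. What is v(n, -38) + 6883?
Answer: 1376599/200 ≈ 6883.0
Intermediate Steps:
v(E, G) = -1/200 (v(E, G) = 1/(-200) = -1/200)
v(n, -38) + 6883 = -1/200 + 6883 = 1376599/200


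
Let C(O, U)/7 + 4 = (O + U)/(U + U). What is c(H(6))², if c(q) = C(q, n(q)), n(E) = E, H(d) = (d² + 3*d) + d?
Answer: 441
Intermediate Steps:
H(d) = d² + 4*d
C(O, U) = -28 + 7*(O + U)/(2*U) (C(O, U) = -28 + 7*((O + U)/(U + U)) = -28 + 7*((O + U)/((2*U))) = -28 + 7*((O + U)*(1/(2*U))) = -28 + 7*((O + U)/(2*U)) = -28 + 7*(O + U)/(2*U))
c(q) = -21 (c(q) = 7*(q - 7*q)/(2*q) = 7*(-6*q)/(2*q) = -21)
c(H(6))² = (-21)² = 441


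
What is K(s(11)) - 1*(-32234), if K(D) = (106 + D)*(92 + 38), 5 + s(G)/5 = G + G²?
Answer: 128564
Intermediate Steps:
s(G) = -25 + 5*G + 5*G² (s(G) = -25 + 5*(G + G²) = -25 + (5*G + 5*G²) = -25 + 5*G + 5*G²)
K(D) = 13780 + 130*D (K(D) = (106 + D)*130 = 13780 + 130*D)
K(s(11)) - 1*(-32234) = (13780 + 130*(-25 + 5*11 + 5*11²)) - 1*(-32234) = (13780 + 130*(-25 + 55 + 5*121)) + 32234 = (13780 + 130*(-25 + 55 + 605)) + 32234 = (13780 + 130*635) + 32234 = (13780 + 82550) + 32234 = 96330 + 32234 = 128564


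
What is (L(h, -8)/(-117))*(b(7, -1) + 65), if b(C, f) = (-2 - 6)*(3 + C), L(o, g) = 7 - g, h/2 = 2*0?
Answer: 25/13 ≈ 1.9231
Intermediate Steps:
h = 0 (h = 2*(2*0) = 2*0 = 0)
b(C, f) = -24 - 8*C (b(C, f) = -8*(3 + C) = -24 - 8*C)
(L(h, -8)/(-117))*(b(7, -1) + 65) = ((7 - 1*(-8))/(-117))*((-24 - 8*7) + 65) = ((7 + 8)*(-1/117))*((-24 - 56) + 65) = (15*(-1/117))*(-80 + 65) = -5/39*(-15) = 25/13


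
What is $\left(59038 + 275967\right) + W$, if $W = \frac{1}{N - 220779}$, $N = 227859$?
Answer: $\frac{2371835401}{7080} \approx 3.3501 \cdot 10^{5}$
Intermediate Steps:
$W = \frac{1}{7080}$ ($W = \frac{1}{227859 - 220779} = \frac{1}{7080} \approx 0.00014124$)
$\left(59038 + 275967\right) + W = \left(59038 + 275967\right) + \frac{1}{7080} = 335005 + \frac{1}{7080} = \frac{2371835401}{7080}$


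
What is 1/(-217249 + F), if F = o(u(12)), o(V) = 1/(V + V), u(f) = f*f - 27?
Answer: -234/50836265 ≈ -4.6030e-6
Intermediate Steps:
u(f) = -27 + f² (u(f) = f² - 27 = -27 + f²)
o(V) = 1/(2*V)
F = 1/234 (F = 1/(2*(-27 + 12²)) = 1/(2*(-27 + 144)) = (½)/117 = (½)*(1/117) = 1/234 ≈ 0.0042735)
1/(-217249 + F) = 1/(-217249 + 1/234) = 1/(-50836265/234) = -234/50836265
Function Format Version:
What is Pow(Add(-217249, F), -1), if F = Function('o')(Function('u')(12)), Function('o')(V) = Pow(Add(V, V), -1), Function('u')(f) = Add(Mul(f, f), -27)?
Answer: Rational(-234, 50836265) ≈ -4.6030e-6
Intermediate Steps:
Function('u')(f) = Add(-27, Pow(f, 2)) (Function('u')(f) = Add(Pow(f, 2), -27) = Add(-27, Pow(f, 2)))
Function('o')(V) = Mul(Rational(1, 2), Pow(V, -1)) (Function('o')(V) = Pow(Mul(2, V), -1) = Mul(Rational(1, 2), Pow(V, -1)))
F = Rational(1, 234) (F = Mul(Rational(1, 2), Pow(Add(-27, Pow(12, 2)), -1)) = Mul(Rational(1, 2), Pow(Add(-27, 144), -1)) = Mul(Rational(1, 2), Pow(117, -1)) = Mul(Rational(1, 2), Rational(1, 117)) = Rational(1, 234) ≈ 0.0042735)
Pow(Add(-217249, F), -1) = Pow(Add(-217249, Rational(1, 234)), -1) = Pow(Rational(-50836265, 234), -1) = Rational(-234, 50836265)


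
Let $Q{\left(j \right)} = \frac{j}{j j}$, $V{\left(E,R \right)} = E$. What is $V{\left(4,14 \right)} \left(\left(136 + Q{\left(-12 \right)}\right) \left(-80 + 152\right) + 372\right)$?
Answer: $40632$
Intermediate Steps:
$Q{\left(j \right)} = \frac{1}{j}$ ($Q{\left(j \right)} = \frac{j}{j^{2}} = \frac{1}{j}$)
$V{\left(4,14 \right)} \left(\left(136 + Q{\left(-12 \right)}\right) \left(-80 + 152\right) + 372\right) = 4 \left(\left(136 + \frac{1}{-12}\right) \left(-80 + 152\right) + 372\right) = 4 \left(\left(136 - \frac{1}{12}\right) 72 + 372\right) = 4 \left(\frac{1631}{12} \cdot 72 + 372\right) = 4 \left(9786 + 372\right) = 4 \cdot 10158 = 40632$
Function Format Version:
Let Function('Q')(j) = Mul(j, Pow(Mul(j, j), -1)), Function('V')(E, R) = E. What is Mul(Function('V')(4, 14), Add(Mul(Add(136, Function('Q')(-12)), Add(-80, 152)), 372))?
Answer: 40632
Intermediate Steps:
Function('Q')(j) = Pow(j, -1) (Function('Q')(j) = Mul(j, Pow(Pow(j, 2), -1)) = Mul(j, Pow(j, -2)) = Pow(j, -1))
Mul(Function('V')(4, 14), Add(Mul(Add(136, Function('Q')(-12)), Add(-80, 152)), 372)) = Mul(4, Add(Mul(Add(136, Pow(-12, -1)), Add(-80, 152)), 372)) = Mul(4, Add(Mul(Add(136, Rational(-1, 12)), 72), 372)) = Mul(4, Add(Mul(Rational(1631, 12), 72), 372)) = Mul(4, Add(9786, 372)) = Mul(4, 10158) = 40632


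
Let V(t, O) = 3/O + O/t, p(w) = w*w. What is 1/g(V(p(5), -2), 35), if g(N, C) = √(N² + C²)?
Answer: 50*√3068741/3068741 ≈ 0.028542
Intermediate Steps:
p(w) = w²
g(N, C) = √(C² + N²)
1/g(V(p(5), -2), 35) = 1/(√(35² + (3/(-2) - 2/(5²))²)) = 1/(√(1225 + (3*(-½) - 2/25)²)) = 1/(√(1225 + (-3/2 - 2*1/25)²)) = 1/(√(1225 + (-3/2 - 2/25)²)) = 1/(√(1225 + (-79/50)²)) = 1/(√(1225 + 6241/2500)) = 1/(√(3068741/2500)) = 1/(√3068741/50) = 50*√3068741/3068741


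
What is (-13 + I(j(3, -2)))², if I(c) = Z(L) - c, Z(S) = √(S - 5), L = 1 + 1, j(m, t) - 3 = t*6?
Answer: (4 - I*√3)² ≈ 13.0 - 13.856*I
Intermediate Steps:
j(m, t) = 3 + 6*t (j(m, t) = 3 + t*6 = 3 + 6*t)
L = 2
Z(S) = √(-5 + S)
I(c) = -c + I*√3 (I(c) = √(-5 + 2) - c = √(-3) - c = I*√3 - c = -c + I*√3)
(-13 + I(j(3, -2)))² = (-13 + (-(3 + 6*(-2)) + I*√3))² = (-13 + (-(3 - 12) + I*√3))² = (-13 + (-1*(-9) + I*√3))² = (-13 + (9 + I*√3))² = (-4 + I*√3)²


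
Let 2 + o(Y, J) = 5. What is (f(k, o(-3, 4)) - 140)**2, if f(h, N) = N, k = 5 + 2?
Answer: 18769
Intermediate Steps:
o(Y, J) = 3 (o(Y, J) = -2 + 5 = 3)
k = 7
(f(k, o(-3, 4)) - 140)**2 = (3 - 140)**2 = (-137)**2 = 18769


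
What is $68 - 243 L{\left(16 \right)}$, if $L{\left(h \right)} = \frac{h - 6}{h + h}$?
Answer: $- \frac{127}{16} \approx -7.9375$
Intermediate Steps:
$L{\left(h \right)} = \frac{-6 + h}{2 h}$
$68 - 243 L{\left(16 \right)} = 68 - 243 \frac{-6 + 16}{2 \cdot 16} = 68 - 243 \cdot \frac{1}{2} \cdot \frac{1}{16} \cdot 10 = 68 - \frac{1215}{16} = - \frac{127}{16}$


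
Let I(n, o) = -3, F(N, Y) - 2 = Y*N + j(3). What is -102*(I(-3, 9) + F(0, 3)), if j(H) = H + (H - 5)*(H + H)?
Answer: 1020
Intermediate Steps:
j(H) = H + 2*H*(-5 + H) (j(H) = H + (-5 + H)*(2*H) = H + 2*H*(-5 + H))
F(N, Y) = -7 + N*Y (F(N, Y) = 2 + (Y*N + 3*(-9 + 2*3)) = 2 + (N*Y + 3*(-9 + 6)) = 2 + (N*Y + 3*(-3)) = 2 + (N*Y - 9) = 2 + (-9 + N*Y) = -7 + N*Y)
-102*(I(-3, 9) + F(0, 3)) = -102*(-3 + (-7 + 0*3)) = -102*(-3 + (-7 + 0)) = -102*(-3 - 7) = -102*(-10) = 1020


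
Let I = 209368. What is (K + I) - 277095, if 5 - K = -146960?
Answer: 79238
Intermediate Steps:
K = 146965 (K = 5 - 1*(-146960) = 5 + 146960 = 146965)
(K + I) - 277095 = (146965 + 209368) - 277095 = 356333 - 277095 = 79238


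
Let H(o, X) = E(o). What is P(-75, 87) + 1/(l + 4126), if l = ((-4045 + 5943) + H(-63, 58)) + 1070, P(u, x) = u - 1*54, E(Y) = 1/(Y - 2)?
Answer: -59482996/461109 ≈ -129.00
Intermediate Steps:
E(Y) = 1/(-2 + Y)
P(u, x) = -54 + u (P(u, x) = u - 54 = -54 + u)
H(o, X) = 1/(-2 + o)
l = 192919/65 (l = ((-4045 + 5943) + 1/(-2 - 63)) + 1070 = (1898 + 1/(-65)) + 1070 = (1898 - 1/65) + 1070 = 123369/65 + 1070 = 192919/65 ≈ 2968.0)
P(-75, 87) + 1/(l + 4126) = (-54 - 75) + 1/(192919/65 + 4126) = -129 + 1/(461109/65) = -129 + 65/461109 = -59482996/461109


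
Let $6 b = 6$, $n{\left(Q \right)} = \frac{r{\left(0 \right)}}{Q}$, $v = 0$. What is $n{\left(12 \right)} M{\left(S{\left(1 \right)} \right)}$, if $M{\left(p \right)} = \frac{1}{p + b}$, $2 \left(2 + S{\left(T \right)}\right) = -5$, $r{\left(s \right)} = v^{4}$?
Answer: $0$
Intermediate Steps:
$r{\left(s \right)} = 0$ ($r{\left(s \right)} = 0^{4} = 0$)
$n{\left(Q \right)} = 0$ ($n{\left(Q \right)} = \frac{0}{Q} = 0$)
$S{\left(T \right)} = - \frac{9}{2}$ ($S{\left(T \right)} = -2 + \frac{1}{2} \left(-5\right) = -2 - \frac{5}{2} = - \frac{9}{2}$)
$b = 1$ ($b = \frac{1}{6} \cdot 6 = 1$)
$M{\left(p \right)} = \frac{1}{1 + p}$ ($M{\left(p \right)} = \frac{1}{p + 1} = \frac{1}{1 + p}$)
$n{\left(12 \right)} M{\left(S{\left(1 \right)} \right)} = \frac{0}{1 - \frac{9}{2}} = \frac{0}{- \frac{7}{2}} = 0 \left(- \frac{2}{7}\right) = 0$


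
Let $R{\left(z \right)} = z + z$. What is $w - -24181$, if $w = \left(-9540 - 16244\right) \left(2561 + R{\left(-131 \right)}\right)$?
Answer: $-59253235$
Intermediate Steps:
$R{\left(z \right)} = 2 z$
$w = -59277416$ ($w = \left(-9540 - 16244\right) \left(2561 + 2 \left(-131\right)\right) = - 25784 \left(2561 - 262\right) = \left(-25784\right) 2299 = -59277416$)
$w - -24181 = -59277416 - -24181 = -59277416 + 24181 = -59253235$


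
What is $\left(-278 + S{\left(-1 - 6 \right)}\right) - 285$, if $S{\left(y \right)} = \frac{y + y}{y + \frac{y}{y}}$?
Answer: $- \frac{1682}{3} \approx -560.67$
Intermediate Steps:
$S{\left(y \right)} = \frac{2 y}{1 + y}$ ($S{\left(y \right)} = \frac{2 y}{y + 1} = \frac{2 y}{1 + y}$)
$\left(-278 + S{\left(-1 - 6 \right)}\right) - 285 = \left(-278 + \frac{2 \left(-1 - 6\right)}{1 - 7}\right) - 285 = \left(-278 + 2 \left(-7\right) \frac{1}{1 - 7}\right) - 285 = \left(-278 + 2 \left(-7\right) \frac{1}{-6}\right) - 285 = \left(-278 + 2 \left(-7\right) \left(- \frac{1}{6}\right)\right) - 285 = \left(-278 + \frac{7}{3}\right) - 285 = - \frac{827}{3} - 285 = - \frac{1682}{3}$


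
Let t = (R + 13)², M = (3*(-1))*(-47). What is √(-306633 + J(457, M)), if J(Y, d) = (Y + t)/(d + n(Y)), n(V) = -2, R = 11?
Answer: I*√5924312606/139 ≈ 553.74*I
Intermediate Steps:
M = 141 (M = -3*(-47) = 141)
t = 576 (t = (11 + 13)² = 24² = 576)
J(Y, d) = (576 + Y)/(-2 + d) (J(Y, d) = (Y + 576)/(d - 2) = (576 + Y)/(-2 + d))
√(-306633 + J(457, M)) = √(-306633 + (576 + 457)/(-2 + 141)) = √(-306633 + 1033/139) = √(-42620954/139) = I*√5924312606/139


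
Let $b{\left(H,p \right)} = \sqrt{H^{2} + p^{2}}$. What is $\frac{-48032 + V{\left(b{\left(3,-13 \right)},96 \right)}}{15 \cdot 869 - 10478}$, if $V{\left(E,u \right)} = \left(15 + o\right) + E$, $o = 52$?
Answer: $- \frac{47965}{2557} + \frac{\sqrt{178}}{2557} \approx -18.753$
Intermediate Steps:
$V{\left(E,u \right)} = 67 + E$ ($V{\left(E,u \right)} = \left(15 + 52\right) + E = 67 + E$)
$\frac{-48032 + V{\left(b{\left(3,-13 \right)},96 \right)}}{15 \cdot 869 - 10478} = \frac{-48032 + \left(67 + \sqrt{3^{2} + \left(-13\right)^{2}}\right)}{15 \cdot 869 - 10478} = \frac{-48032 + \left(67 + \sqrt{9 + 169}\right)}{13035 - 10478} = \frac{-48032 + \left(67 + \sqrt{178}\right)}{2557} = \left(-47965 + \sqrt{178}\right) \frac{1}{2557} = - \frac{47965}{2557} + \frac{\sqrt{178}}{2557}$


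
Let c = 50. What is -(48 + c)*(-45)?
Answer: 4410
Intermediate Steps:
-(48 + c)*(-45) = -(48 + 50)*(-45) = -98*(-45) = -1*(-4410) = 4410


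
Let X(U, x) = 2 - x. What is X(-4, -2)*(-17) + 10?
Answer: -58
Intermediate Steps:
X(-4, -2)*(-17) + 10 = (2 - 1*(-2))*(-17) + 10 = (2 + 2)*(-17) + 10 = 4*(-17) + 10 = -68 + 10 = -58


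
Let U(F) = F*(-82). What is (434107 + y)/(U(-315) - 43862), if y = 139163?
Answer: -286635/9016 ≈ -31.792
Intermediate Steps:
U(F) = -82*F
(434107 + y)/(U(-315) - 43862) = (434107 + 139163)/(-82*(-315) - 43862) = 573270/(25830 - 43862) = 573270/(-18032) = 573270*(-1/18032) = -286635/9016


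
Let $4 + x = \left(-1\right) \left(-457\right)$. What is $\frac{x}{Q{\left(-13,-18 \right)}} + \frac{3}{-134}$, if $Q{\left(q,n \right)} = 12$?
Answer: $\frac{10111}{268} \approx 37.728$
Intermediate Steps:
$x = 453$ ($x = -4 - -457 = -4 + 457 = 453$)
$\frac{x}{Q{\left(-13,-18 \right)}} + \frac{3}{-134} = \frac{453}{12} + \frac{3}{-134} = 453 \cdot \frac{1}{12} + 3 \left(- \frac{1}{134}\right) = \frac{151}{4} - \frac{3}{134} = \frac{10111}{268}$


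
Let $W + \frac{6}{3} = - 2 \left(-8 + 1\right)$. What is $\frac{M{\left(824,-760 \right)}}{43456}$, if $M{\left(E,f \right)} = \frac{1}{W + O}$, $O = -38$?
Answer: $- \frac{1}{1129856} \approx -8.8507 \cdot 10^{-7}$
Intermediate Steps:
$W = 12$ ($W = -2 - 2 \left(-8 + 1\right) = -2 - -14 = -2 + 14 = 12$)
$M{\left(E,f \right)} = - \frac{1}{26}$ ($M{\left(E,f \right)} = \frac{1}{12 - 38} = \frac{1}{-26} = - \frac{1}{26}$)
$\frac{M{\left(824,-760 \right)}}{43456} = - \frac{1}{26 \cdot 43456} = \left(- \frac{1}{26}\right) \frac{1}{43456} = - \frac{1}{1129856}$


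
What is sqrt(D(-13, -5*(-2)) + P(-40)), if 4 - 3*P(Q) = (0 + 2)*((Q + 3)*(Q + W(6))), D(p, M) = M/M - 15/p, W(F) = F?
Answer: 2*I*sqrt(317577)/39 ≈ 28.899*I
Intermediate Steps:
D(p, M) = 1 - 15/p
P(Q) = 4/3 - 2*(3 + Q)*(6 + Q)/3 (P(Q) = 4/3 - (0 + 2)*(Q + 3)*(Q + 6)/3 = 4/3 - 2*(3 + Q)*(6 + Q)/3)
sqrt(D(-13, -5*(-2)) + P(-40)) = sqrt((-15 - 13)/(-13) + (-32/3 - 6*(-40) - 2/3*(-40)**2)) = sqrt(-1/13*(-28) + (-32/3 + 240 - 2/3*1600)) = sqrt(28/13 + (-32/3 + 240 - 3200/3)) = sqrt(28/13 - 2512/3) = sqrt(-32572/39) = 2*I*sqrt(317577)/39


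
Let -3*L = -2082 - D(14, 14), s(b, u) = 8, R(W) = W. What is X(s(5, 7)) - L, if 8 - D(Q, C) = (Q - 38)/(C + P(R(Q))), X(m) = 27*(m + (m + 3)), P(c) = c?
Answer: -3863/21 ≈ -183.95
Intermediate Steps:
X(m) = 81 + 54*m (X(m) = 27*(m + (3 + m)) = 27*(3 + 2*m) = 81 + 54*m)
D(Q, C) = 8 - (-38 + Q)/(C + Q) (D(Q, C) = 8 - (Q - 38)/(C + Q) = 8 - (-38 + Q)/(C + Q))
L = 14636/21 (L = -(-2082 - (38 + 7*14 + 8*14)/(14 + 14))/3 = -(-2082 - (38 + 98 + 112)/28)/3 = -(-2082 - 248/28)/3 = -(-2082 - 1*62/7)/3 = -(-2082 - 62/7)/3 = -⅓*(-14636/7) = 14636/21 ≈ 696.95)
X(s(5, 7)) - L = (81 + 54*8) - 1*14636/21 = (81 + 432) - 14636/21 = 513 - 14636/21 = -3863/21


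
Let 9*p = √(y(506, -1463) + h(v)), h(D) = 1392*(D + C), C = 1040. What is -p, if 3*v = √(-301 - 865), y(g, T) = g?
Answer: -√(1448186 + 464*I*√1166)/9 ≈ -133.71 - 0.73144*I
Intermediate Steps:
v = I*√1166/3 (v = √(-301 - 865)/3 = √(-1166)/3 = (I*√1166)/3 = I*√1166/3 ≈ 11.382*I)
h(D) = 1447680 + 1392*D (h(D) = 1392*(D + 1040) = 1392*(1040 + D) = 1447680 + 1392*D)
p = √(1448186 + 464*I*√1166)/9 (p = √(506 + (1447680 + 1392*(I*√1166/3)))/9 = √(506 + (1447680 + 464*I*√1166))/9 = √(1448186 + 464*I*√1166)/9 ≈ 133.71 + 0.73144*I)
-p = -√(1448186 + 464*I*√1166)/9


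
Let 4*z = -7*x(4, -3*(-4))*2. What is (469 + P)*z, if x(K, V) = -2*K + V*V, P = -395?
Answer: -35224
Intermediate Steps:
x(K, V) = V² - 2*K (x(K, V) = -2*K + V² = V² - 2*K)
z = -476 (z = (-7*((-3*(-4))² - 2*4)*2)/4 = (-7*(12² - 8)*2)/4 = (-7*(144 - 8)*2)/4 = (-7*136*2)/4 = (-952*2)/4 = (¼)*(-1904) = -476)
(469 + P)*z = (469 - 395)*(-476) = 74*(-476) = -35224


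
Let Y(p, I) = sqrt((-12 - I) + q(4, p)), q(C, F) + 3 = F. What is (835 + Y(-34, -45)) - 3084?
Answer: -2249 + 2*I ≈ -2249.0 + 2.0*I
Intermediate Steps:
q(C, F) = -3 + F
Y(p, I) = sqrt(-15 + p - I) (Y(p, I) = sqrt((-12 - I) + (-3 + p)) = sqrt(-15 + p - I))
(835 + Y(-34, -45)) - 3084 = (835 + sqrt(-15 - 34 - 1*(-45))) - 3084 = (835 + sqrt(-15 - 34 + 45)) - 3084 = (835 + sqrt(-4)) - 3084 = (835 + 2*I) - 3084 = -2249 + 2*I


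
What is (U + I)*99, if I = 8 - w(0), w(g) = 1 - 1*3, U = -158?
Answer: -14652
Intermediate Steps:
w(g) = -2 (w(g) = 1 - 3 = -2)
I = 10 (I = 8 - 1*(-2) = 8 + 2 = 10)
(U + I)*99 = (-158 + 10)*99 = -148*99 = -14652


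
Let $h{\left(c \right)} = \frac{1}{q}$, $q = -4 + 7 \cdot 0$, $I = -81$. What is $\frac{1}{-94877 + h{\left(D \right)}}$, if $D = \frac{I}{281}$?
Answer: $- \frac{4}{379509} \approx -1.054 \cdot 10^{-5}$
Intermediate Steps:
$D = - \frac{81}{281} \approx -0.28826$
$q = -4$ ($q = -4 + 0 = -4$)
$h{\left(c \right)} = - \frac{1}{4}$ ($h{\left(c \right)} = \frac{1}{-4} = - \frac{1}{4}$)
$\frac{1}{-94877 + h{\left(D \right)}} = \frac{1}{-94877 - \frac{1}{4}} = \frac{1}{- \frac{379509}{4}} = - \frac{4}{379509}$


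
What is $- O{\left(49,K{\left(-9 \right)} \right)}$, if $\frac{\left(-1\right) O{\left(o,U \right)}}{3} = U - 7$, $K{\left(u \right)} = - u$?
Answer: $6$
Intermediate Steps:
$O{\left(o,U \right)} = 21 - 3 U$ ($O{\left(o,U \right)} = - 3 \left(U - 7\right) = - 3 \left(-7 + U\right) = 21 - 3 U$)
$- O{\left(49,K{\left(-9 \right)} \right)} = - (21 - 3 \left(\left(-1\right) \left(-9\right)\right)) = - (21 - 27) = \left(-1\right) \left(-6\right) = 6$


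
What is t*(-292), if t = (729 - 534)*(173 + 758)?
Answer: -53011140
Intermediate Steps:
t = 181545 (t = 195*931 = 181545)
t*(-292) = 181545*(-292) = -53011140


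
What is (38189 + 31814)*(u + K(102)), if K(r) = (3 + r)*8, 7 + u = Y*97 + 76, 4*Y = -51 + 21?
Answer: 25411089/2 ≈ 1.2706e+7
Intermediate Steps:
Y = -15/2 (Y = (-51 + 21)/4 = (1/4)*(-30) = -15/2 ≈ -7.5000)
u = -1317/2 (u = -7 + (-15/2*97 + 76) = -7 + (-1455/2 + 76) = -7 - 1303/2 = -1317/2 ≈ -658.50)
K(r) = 24 + 8*r
(38189 + 31814)*(u + K(102)) = (38189 + 31814)*(-1317/2 + (24 + 8*102)) = 70003*(-1317/2 + (24 + 816)) = 70003*(-1317/2 + 840) = 70003*(363/2) = 25411089/2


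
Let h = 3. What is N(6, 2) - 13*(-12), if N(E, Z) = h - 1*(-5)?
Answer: 164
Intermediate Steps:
N(E, Z) = 8 (N(E, Z) = 3 - 1*(-5) = 3 + 5 = 8)
N(6, 2) - 13*(-12) = 8 - 13*(-12) = 8 + 156 = 164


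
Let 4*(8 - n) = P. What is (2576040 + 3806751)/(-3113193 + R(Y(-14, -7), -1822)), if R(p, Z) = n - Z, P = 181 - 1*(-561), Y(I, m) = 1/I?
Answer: -12765582/6223097 ≈ -2.0513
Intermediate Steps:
P = 742 (P = 181 + 561 = 742)
n = -355/2 (n = 8 - 1/4*742 = 8 - 371/2 = -355/2 ≈ -177.50)
R(p, Z) = -355/2 - Z
(2576040 + 3806751)/(-3113193 + R(Y(-14, -7), -1822)) = (2576040 + 3806751)/(-3113193 + (-355/2 - 1*(-1822))) = 6382791/(-3113193 + (-355/2 + 1822)) = 6382791/(-3113193 + 3289/2) = 6382791/(-6223097/2) = 6382791*(-2/6223097) = -12765582/6223097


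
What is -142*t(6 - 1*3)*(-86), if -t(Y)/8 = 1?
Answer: -97696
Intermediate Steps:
t(Y) = -8 (t(Y) = -8*1 = -8)
-142*t(6 - 1*3)*(-86) = -142*(-8)*(-86) = 1136*(-86) = -97696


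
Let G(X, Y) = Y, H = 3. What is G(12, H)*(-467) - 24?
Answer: -1425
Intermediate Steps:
G(12, H)*(-467) - 24 = 3*(-467) - 24 = -1401 - 24 = -1425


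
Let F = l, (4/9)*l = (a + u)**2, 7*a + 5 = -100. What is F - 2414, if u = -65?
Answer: 11986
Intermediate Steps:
a = -15 (a = -5/7 + (1/7)*(-100) = -5/7 - 100/7 = -15)
l = 14400 (l = 9*(-15 - 65)**2/4 = (9/4)*(-80)**2 = (9/4)*6400 = 14400)
F = 14400
F - 2414 = 14400 - 2414 = 11986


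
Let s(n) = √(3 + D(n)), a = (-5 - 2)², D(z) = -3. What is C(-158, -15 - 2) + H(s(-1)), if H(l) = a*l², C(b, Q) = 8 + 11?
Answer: 19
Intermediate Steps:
C(b, Q) = 19
a = 49 (a = (-7)² = 49)
s(n) = 0 (s(n) = √(3 - 3) = √0 = 0)
H(l) = 49*l²
C(-158, -15 - 2) + H(s(-1)) = 19 + 49*0² = 19 + 49*0 = 19 + 0 = 19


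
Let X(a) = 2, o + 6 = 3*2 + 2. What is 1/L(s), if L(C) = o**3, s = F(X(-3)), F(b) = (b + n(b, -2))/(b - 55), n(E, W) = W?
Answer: 1/8 ≈ 0.12500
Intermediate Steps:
o = 2 (o = -6 + (3*2 + 2) = -6 + (6 + 2) = -6 + 8 = 2)
F(b) = (-2 + b)/(-55 + b) (F(b) = (b - 2)/(b - 55) = (-2 + b)/(-55 + b))
s = 0 (s = (-2 + 2)/(-55 + 2) = 0/(-53) = -1/53*0 = 0)
L(C) = 8 (L(C) = 2**3 = 8)
1/L(s) = 1/8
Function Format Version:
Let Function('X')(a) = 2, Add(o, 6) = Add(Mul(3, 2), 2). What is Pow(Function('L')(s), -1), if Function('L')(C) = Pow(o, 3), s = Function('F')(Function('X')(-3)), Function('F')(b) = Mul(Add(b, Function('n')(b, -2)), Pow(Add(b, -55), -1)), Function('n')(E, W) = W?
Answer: Rational(1, 8) ≈ 0.12500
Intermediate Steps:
o = 2 (o = Add(-6, Add(Mul(3, 2), 2)) = Add(-6, Add(6, 2)) = Add(-6, 8) = 2)
Function('F')(b) = Mul(Pow(Add(-55, b), -1), Add(-2, b)) (Function('F')(b) = Mul(Add(b, -2), Pow(Add(b, -55), -1)) = Mul(Add(-2, b), Pow(Add(-55, b), -1)) = Mul(Pow(Add(-55, b), -1), Add(-2, b)))
s = 0 (s = Mul(Pow(Add(-55, 2), -1), Add(-2, 2)) = Mul(Pow(-53, -1), 0) = Mul(Rational(-1, 53), 0) = 0)
Function('L')(C) = 8 (Function('L')(C) = Pow(2, 3) = 8)
Pow(Function('L')(s), -1) = Pow(8, -1) = Rational(1, 8)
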